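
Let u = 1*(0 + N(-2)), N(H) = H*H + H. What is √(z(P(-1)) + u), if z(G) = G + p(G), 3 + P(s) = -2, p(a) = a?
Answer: 2*I*√2 ≈ 2.8284*I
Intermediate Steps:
N(H) = H + H² (N(H) = H² + H = H + H²)
P(s) = -5 (P(s) = -3 - 2 = -5)
z(G) = 2*G (z(G) = G + G = 2*G)
u = 2 (u = 1*(0 - 2*(1 - 2)) = 1*(0 - 2*(-1)) = 1*(0 + 2) = 1*2 = 2)
√(z(P(-1)) + u) = √(2*(-5) + 2) = √(-10 + 2) = √(-8) = 2*I*√2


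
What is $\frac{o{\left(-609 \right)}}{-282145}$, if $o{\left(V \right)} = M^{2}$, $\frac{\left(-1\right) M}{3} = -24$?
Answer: $- \frac{5184}{282145} \approx -0.018374$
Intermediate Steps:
$M = 72$ ($M = \left(-3\right) \left(-24\right) = 72$)
$o{\left(V \right)} = 5184$ ($o{\left(V \right)} = 72^{2} = 5184$)
$\frac{o{\left(-609 \right)}}{-282145} = \frac{5184}{-282145} = 5184 \left(- \frac{1}{282145}\right) = - \frac{5184}{282145}$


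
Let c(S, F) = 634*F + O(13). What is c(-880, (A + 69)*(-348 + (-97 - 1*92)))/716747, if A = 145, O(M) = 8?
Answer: -72858004/716747 ≈ -101.65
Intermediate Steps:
c(S, F) = 8 + 634*F (c(S, F) = 634*F + 8 = 8 + 634*F)
c(-880, (A + 69)*(-348 + (-97 - 1*92)))/716747 = (8 + 634*((145 + 69)*(-348 + (-97 - 1*92))))/716747 = (8 + 634*(214*(-348 + (-97 - 92))))*(1/716747) = (8 + 634*(214*(-348 - 189)))*(1/716747) = (8 + 634*(214*(-537)))*(1/716747) = (8 + 634*(-114918))*(1/716747) = (8 - 72858012)*(1/716747) = -72858004*1/716747 = -72858004/716747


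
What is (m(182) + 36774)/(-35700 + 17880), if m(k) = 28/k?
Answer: -119516/57915 ≈ -2.0636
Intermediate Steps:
(m(182) + 36774)/(-35700 + 17880) = (28/182 + 36774)/(-35700 + 17880) = (28*(1/182) + 36774)/(-17820) = (2/13 + 36774)*(-1/17820) = (478064/13)*(-1/17820) = -119516/57915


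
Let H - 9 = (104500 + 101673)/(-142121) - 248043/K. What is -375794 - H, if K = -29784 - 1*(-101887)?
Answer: -3850934928235767/10247350463 ≈ -3.7580e+5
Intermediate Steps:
K = 72103 (K = -29784 + 101887 = 72103)
H = 42108343145/10247350463 (H = 9 + ((104500 + 101673)/(-142121) - 248043/72103) = 9 + (206173*(-1/142121) - 248043*1/72103) = 9 + (-206173/142121 - 248043/72103) = 9 - 50117811022/10247350463 = 42108343145/10247350463 ≈ 4.1092)
-375794 - H = -375794 - 1*42108343145/10247350463 = -375794 - 42108343145/10247350463 = -3850934928235767/10247350463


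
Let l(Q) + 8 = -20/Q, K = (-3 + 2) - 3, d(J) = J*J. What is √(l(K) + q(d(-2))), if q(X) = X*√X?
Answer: √5 ≈ 2.2361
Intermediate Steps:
d(J) = J²
K = -4 (K = -1 - 3 = -4)
l(Q) = -8 - 20/Q
q(X) = X^(3/2)
√(l(K) + q(d(-2))) = √((-8 - 20/(-4)) + ((-2)²)^(3/2)) = √((-8 - 20*(-¼)) + 4^(3/2)) = √((-8 + 5) + 8) = √(-3 + 8) = √5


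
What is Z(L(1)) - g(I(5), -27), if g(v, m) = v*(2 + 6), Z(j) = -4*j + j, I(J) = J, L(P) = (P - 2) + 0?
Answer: -37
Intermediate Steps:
L(P) = -2 + P (L(P) = (-2 + P) + 0 = -2 + P)
Z(j) = -3*j
g(v, m) = 8*v (g(v, m) = v*8 = 8*v)
Z(L(1)) - g(I(5), -27) = -3*(-2 + 1) - 8*5 = -3*(-1) - 1*40 = 3 - 40 = -37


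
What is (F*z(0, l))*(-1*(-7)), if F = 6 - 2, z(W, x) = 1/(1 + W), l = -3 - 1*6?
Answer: 28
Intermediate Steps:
l = -9 (l = -3 - 6 = -9)
F = 4
(F*z(0, l))*(-1*(-7)) = (4/(1 + 0))*(-1*(-7)) = (4/1)*7 = (4*1)*7 = 4*7 = 28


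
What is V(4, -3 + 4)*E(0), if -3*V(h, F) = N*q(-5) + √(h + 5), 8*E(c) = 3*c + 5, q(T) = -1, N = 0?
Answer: -5/8 ≈ -0.62500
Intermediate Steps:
E(c) = 5/8 + 3*c/8 (E(c) = (3*c + 5)/8 = (5 + 3*c)/8 = 5/8 + 3*c/8)
V(h, F) = -√(5 + h)/3 (V(h, F) = -(0*(-1) + √(h + 5))/3 = -(0 + √(5 + h))/3 = -√(5 + h)/3)
V(4, -3 + 4)*E(0) = (-√(5 + 4)/3)*(5/8 + (3/8)*0) = (-√9/3)*(5/8 + 0) = -⅓*3*(5/8) = -1*5/8 = -5/8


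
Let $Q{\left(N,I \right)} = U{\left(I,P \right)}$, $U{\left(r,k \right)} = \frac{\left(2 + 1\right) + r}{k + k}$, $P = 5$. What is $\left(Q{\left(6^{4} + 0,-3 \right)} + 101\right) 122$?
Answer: $12322$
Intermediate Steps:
$U{\left(r,k \right)} = \frac{3 + r}{2 k}$
$Q{\left(N,I \right)} = \frac{3}{10} + \frac{I}{10}$ ($Q{\left(N,I \right)} = \frac{3 + I}{2 \cdot 5} = \frac{1}{2} \cdot \frac{1}{5} \left(3 + I\right) = \frac{3}{10} + \frac{I}{10}$)
$\left(Q{\left(6^{4} + 0,-3 \right)} + 101\right) 122 = \left(\left(\frac{3}{10} + \frac{1}{10} \left(-3\right)\right) + 101\right) 122 = \left(\left(\frac{3}{10} - \frac{3}{10}\right) + 101\right) 122 = \left(0 + 101\right) 122 = 101 \cdot 122 = 12322$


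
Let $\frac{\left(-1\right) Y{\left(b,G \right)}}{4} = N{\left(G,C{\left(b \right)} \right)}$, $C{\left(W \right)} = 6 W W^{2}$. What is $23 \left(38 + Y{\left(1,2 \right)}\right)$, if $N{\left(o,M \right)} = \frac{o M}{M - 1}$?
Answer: $\frac{3266}{5} \approx 653.2$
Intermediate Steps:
$C{\left(W \right)} = 6 W^{3}$
$N{\left(o,M \right)} = \frac{M o}{-1 + M}$
$Y{\left(b,G \right)} = - \frac{24 G b^{3}}{-1 + 6 b^{3}}$ ($Y{\left(b,G \right)} = - 4 \frac{6 b^{3} G}{-1 + 6 b^{3}} = - 4 \frac{6 G b^{3}}{-1 + 6 b^{3}} = - \frac{24 G b^{3}}{-1 + 6 b^{3}}$)
$23 \left(38 + Y{\left(1,2 \right)}\right) = 23 \left(38 - \frac{48 \cdot 1^{3}}{-1 + 6 \cdot 1^{3}}\right) = 23 \left(38 - 48 \cdot 1 \frac{1}{-1 + 6 \cdot 1}\right) = 23 \left(38 - 48 \cdot 1 \frac{1}{-1 + 6}\right) = 23 \left(38 - 48 \cdot 1 \cdot \frac{1}{5}\right) = 23 \left(38 - \frac{48}{5}\right) = 23 \cdot \frac{142}{5} = \frac{3266}{5}$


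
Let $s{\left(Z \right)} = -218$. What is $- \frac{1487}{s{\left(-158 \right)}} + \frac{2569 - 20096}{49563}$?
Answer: $\frac{69879295}{10804734} \approx 6.4675$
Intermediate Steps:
$- \frac{1487}{s{\left(-158 \right)}} + \frac{2569 - 20096}{49563} = - \frac{1487}{-218} + \frac{2569 - 20096}{49563} = \left(-1487\right) \left(- \frac{1}{218}\right) + \left(2569 - 20096\right) \frac{1}{49563} = \frac{1487}{218} - \frac{17527}{49563} = \frac{69879295}{10804734}$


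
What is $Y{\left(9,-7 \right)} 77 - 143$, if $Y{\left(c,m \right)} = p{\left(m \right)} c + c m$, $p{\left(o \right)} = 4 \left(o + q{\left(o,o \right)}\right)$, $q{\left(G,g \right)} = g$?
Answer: $-43802$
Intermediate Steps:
$p{\left(o \right)} = 8 o$ ($p{\left(o \right)} = 4 \left(o + o\right) = 4 \cdot 2 o = 8 o$)
$Y{\left(c,m \right)} = 9 c m$ ($Y{\left(c,m \right)} = 8 m c + c m = 8 c m + c m = 9 c m$)
$Y{\left(9,-7 \right)} 77 - 143 = 9 \cdot 9 \left(-7\right) 77 - 143 = \left(-567\right) 77 - 143 = -43659 - 143 = -43802$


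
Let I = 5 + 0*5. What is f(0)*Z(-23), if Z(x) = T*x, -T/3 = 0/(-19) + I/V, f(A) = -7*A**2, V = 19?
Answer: 0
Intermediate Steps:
I = 5 (I = 5 + 0 = 5)
T = -15/19 (T = -3*(0/(-19) + 5/19) = -3*(0*(-1/19) + 5*(1/19)) = -3*(0 + 5/19) = -3*5/19 = -15/19 ≈ -0.78947)
Z(x) = -15*x/19
f(0)*Z(-23) = (-7*0**2)*(-15/19*(-23)) = -7*0*(345/19) = 0*(345/19) = 0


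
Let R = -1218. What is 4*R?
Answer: -4872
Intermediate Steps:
4*R = 4*(-1218) = -4872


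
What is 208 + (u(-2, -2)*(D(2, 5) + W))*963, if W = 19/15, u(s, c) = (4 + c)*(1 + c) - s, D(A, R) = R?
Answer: 208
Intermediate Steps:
u(s, c) = -s + (1 + c)*(4 + c) (u(s, c) = (1 + c)*(4 + c) - s = -s + (1 + c)*(4 + c))
W = 19/15 (W = 19*(1/15) = 19/15 ≈ 1.2667)
208 + (u(-2, -2)*(D(2, 5) + W))*963 = 208 + ((4 + (-2)² - 1*(-2) + 5*(-2))*(5 + 19/15))*963 = 208 + ((4 + 4 + 2 - 10)*(94/15))*963 = 208 + (0*(94/15))*963 = 208 + 0*963 = 208 + 0 = 208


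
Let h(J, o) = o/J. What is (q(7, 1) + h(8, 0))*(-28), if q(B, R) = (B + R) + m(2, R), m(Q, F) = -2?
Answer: -168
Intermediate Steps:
q(B, R) = -2 + B + R (q(B, R) = (B + R) - 2 = -2 + B + R)
(q(7, 1) + h(8, 0))*(-28) = ((-2 + 7 + 1) + 0/8)*(-28) = (6 + 0*(⅛))*(-28) = (6 + 0)*(-28) = 6*(-28) = -168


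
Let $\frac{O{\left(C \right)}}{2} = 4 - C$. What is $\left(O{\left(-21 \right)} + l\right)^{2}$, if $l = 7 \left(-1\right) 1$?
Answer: $1849$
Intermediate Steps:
$O{\left(C \right)} = 8 - 2 C$ ($O{\left(C \right)} = 2 \left(4 - C\right) = 8 - 2 C$)
$l = -7$ ($l = \left(-7\right) 1 = -7$)
$\left(O{\left(-21 \right)} + l\right)^{2} = \left(\left(8 - -42\right) - 7\right)^{2} = \left(\left(8 + 42\right) - 7\right)^{2} = \left(50 - 7\right)^{2} = 43^{2} = 1849$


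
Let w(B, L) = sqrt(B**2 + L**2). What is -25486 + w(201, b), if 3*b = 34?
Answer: -25486 + sqrt(364765)/3 ≈ -25285.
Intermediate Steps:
b = 34/3 (b = (1/3)*34 = 34/3 ≈ 11.333)
-25486 + w(201, b) = -25486 + sqrt(201**2 + (34/3)**2) = -25486 + sqrt(40401 + 1156/9) = -25486 + sqrt(364765/9) = -25486 + sqrt(364765)/3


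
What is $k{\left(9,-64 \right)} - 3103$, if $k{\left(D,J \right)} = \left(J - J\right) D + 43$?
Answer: $-3060$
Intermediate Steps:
$k{\left(D,J \right)} = 43$ ($k{\left(D,J \right)} = 0 D + 43 = 0 + 43 = 43$)
$k{\left(9,-64 \right)} - 3103 = 43 - 3103 = -3060$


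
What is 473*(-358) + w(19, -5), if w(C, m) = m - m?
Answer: -169334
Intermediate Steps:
w(C, m) = 0
473*(-358) + w(19, -5) = 473*(-358) + 0 = -169334 + 0 = -169334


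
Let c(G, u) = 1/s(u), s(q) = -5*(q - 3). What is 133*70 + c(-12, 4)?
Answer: 46549/5 ≈ 9309.8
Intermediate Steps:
s(q) = 15 - 5*q (s(q) = -5*(-3 + q) = 15 - 5*q)
c(G, u) = 1/(15 - 5*u)
133*70 + c(-12, 4) = 133*70 - 1/(-15 + 5*4) = 9310 - 1/(-15 + 20) = 9310 - 1/5 = 46549/5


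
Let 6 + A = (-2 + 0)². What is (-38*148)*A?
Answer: 11248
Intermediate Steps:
A = -2 (A = -6 + (-2 + 0)² = -6 + (-2)² = -6 + 4 = -2)
(-38*148)*A = -38*148*(-2) = -5624*(-2) = 11248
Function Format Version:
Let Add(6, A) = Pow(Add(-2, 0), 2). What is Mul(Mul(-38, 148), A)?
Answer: 11248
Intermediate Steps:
A = -2 (A = Add(-6, Pow(Add(-2, 0), 2)) = Add(-6, Pow(-2, 2)) = Add(-6, 4) = -2)
Mul(Mul(-38, 148), A) = Mul(Mul(-38, 148), -2) = Mul(-5624, -2) = 11248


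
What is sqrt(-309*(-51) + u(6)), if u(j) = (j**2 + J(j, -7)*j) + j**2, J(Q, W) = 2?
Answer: sqrt(15843) ≈ 125.87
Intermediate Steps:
u(j) = 2*j + 2*j**2 (u(j) = (j**2 + 2*j) + j**2 = 2*j + 2*j**2)
sqrt(-309*(-51) + u(6)) = sqrt(-309*(-51) + 2*6*(1 + 6)) = sqrt(15759 + 2*6*7) = sqrt(15759 + 84) = sqrt(15843)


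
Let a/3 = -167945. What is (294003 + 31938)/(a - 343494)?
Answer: -15521/40349 ≈ -0.38467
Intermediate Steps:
a = -503835 (a = 3*(-167945) = -503835)
(294003 + 31938)/(a - 343494) = (294003 + 31938)/(-503835 - 343494) = 325941/(-847329) = 325941*(-1/847329) = -15521/40349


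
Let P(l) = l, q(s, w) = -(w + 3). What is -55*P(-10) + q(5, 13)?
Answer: 534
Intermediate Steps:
q(s, w) = -3 - w (q(s, w) = -(3 + w) = -3 - w)
-55*P(-10) + q(5, 13) = -55*(-10) + (-3 - 1*13) = 550 + (-3 - 13) = 550 - 16 = 534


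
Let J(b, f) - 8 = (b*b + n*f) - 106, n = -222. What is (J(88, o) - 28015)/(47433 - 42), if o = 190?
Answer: -62549/47391 ≈ -1.3198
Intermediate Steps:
J(b, f) = -98 + b**2 - 222*f (J(b, f) = 8 + ((b*b - 222*f) - 106) = 8 + ((b**2 - 222*f) - 106) = 8 + (-106 + b**2 - 222*f) = -98 + b**2 - 222*f)
(J(88, o) - 28015)/(47433 - 42) = ((-98 + 88**2 - 222*190) - 28015)/(47433 - 42) = ((-98 + 7744 - 42180) - 28015)/47391 = (-34534 - 28015)*(1/47391) = -62549*1/47391 = -62549/47391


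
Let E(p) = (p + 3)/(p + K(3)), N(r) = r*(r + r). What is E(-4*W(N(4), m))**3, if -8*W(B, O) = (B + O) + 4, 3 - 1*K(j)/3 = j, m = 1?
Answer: 79507/50653 ≈ 1.5696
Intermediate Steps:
N(r) = 2*r**2 (N(r) = r*(2*r) = 2*r**2)
K(j) = 9 - 3*j
W(B, O) = -1/2 - B/8 - O/8 (W(B, O) = -((B + O) + 4)/8 = -(4 + B + O)/8 = -1/2 - B/8 - O/8)
E(p) = (3 + p)/p (E(p) = (p + 3)/(p + (9 - 3*3)) = (3 + p)/(p + (9 - 9)) = (3 + p)/(p + 0) = (3 + p)/p)
E(-4*W(N(4), m))**3 = ((3 - 4*(-1/2 - 4**2/4 - 1/8*1))/((-4*(-1/2 - 4**2/4 - 1/8*1))))**3 = ((3 - 4*(-1/2 - 16/4 - 1/8))/((-4*(-1/2 - 16/4 - 1/8))))**3 = ((3 - 4*(-1/2 - 1/8*32 - 1/8))/((-4*(-1/2 - 1/8*32 - 1/8))))**3 = ((3 - 4*(-1/2 - 4 - 1/8))/((-4*(-1/2 - 4 - 1/8))))**3 = ((3 - 4*(-37/8))/((-4*(-37/8))))**3 = ((3 + 37/2)/(37/2))**3 = ((2/37)*(43/2))**3 = (43/37)**3 = 79507/50653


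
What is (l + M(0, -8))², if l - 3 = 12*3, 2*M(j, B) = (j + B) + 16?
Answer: 1849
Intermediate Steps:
M(j, B) = 8 + B/2 + j/2 (M(j, B) = ((j + B) + 16)/2 = ((B + j) + 16)/2 = (16 + B + j)/2 = 8 + B/2 + j/2)
l = 39 (l = 3 + 12*3 = 3 + 36 = 39)
(l + M(0, -8))² = (39 + (8 + (½)*(-8) + (½)*0))² = (39 + (8 - 4 + 0))² = (39 + 4)² = 43² = 1849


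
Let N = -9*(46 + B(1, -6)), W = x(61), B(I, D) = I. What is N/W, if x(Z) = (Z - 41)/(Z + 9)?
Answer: -2961/2 ≈ -1480.5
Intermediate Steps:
x(Z) = (-41 + Z)/(9 + Z)
W = 2/7 (W = (-41 + 61)/(9 + 61) = 20/70 = (1/70)*20 = 2/7 ≈ 0.28571)
N = -423 (N = -9*(46 + 1) = -9*47 = -423)
N/W = -423/2/7 = -423*7/2 = -2961/2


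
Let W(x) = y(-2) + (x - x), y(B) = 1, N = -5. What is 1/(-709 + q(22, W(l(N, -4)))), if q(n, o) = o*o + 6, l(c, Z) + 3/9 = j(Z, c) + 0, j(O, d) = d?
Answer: -1/702 ≈ -0.0014245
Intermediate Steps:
l(c, Z) = -⅓ + c (l(c, Z) = -⅓ + (c + 0) = -⅓ + c)
W(x) = 1 (W(x) = 1 + (x - x) = 1 + 0 = 1)
q(n, o) = 6 + o² (q(n, o) = o² + 6 = 6 + o²)
1/(-709 + q(22, W(l(N, -4)))) = 1/(-709 + (6 + 1²)) = 1/(-709 + (6 + 1)) = 1/(-709 + 7) = 1/(-702) = -1/702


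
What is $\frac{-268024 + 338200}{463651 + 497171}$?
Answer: $\frac{11696}{160137} \approx 0.073038$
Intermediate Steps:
$\frac{-268024 + 338200}{463651 + 497171} = \frac{70176}{960822} = 70176 \cdot \frac{1}{960822} = \frac{11696}{160137}$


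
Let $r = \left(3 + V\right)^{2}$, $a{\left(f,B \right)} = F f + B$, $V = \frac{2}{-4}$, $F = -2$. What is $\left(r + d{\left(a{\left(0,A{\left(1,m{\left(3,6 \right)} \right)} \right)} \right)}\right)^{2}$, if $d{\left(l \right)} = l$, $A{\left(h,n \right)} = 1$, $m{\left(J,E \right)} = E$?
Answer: $\frac{841}{16} \approx 52.563$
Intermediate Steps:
$V = - \frac{1}{2}$ ($V = 2 \left(- \frac{1}{4}\right) = - \frac{1}{2} \approx -0.5$)
$a{\left(f,B \right)} = B - 2 f$ ($a{\left(f,B \right)} = - 2 f + B = B - 2 f$)
$r = \frac{25}{4}$ ($r = \left(3 - \frac{1}{2}\right)^{2} = \left(\frac{5}{2}\right)^{2} = \frac{25}{4} \approx 6.25$)
$\left(r + d{\left(a{\left(0,A{\left(1,m{\left(3,6 \right)} \right)} \right)} \right)}\right)^{2} = \left(\frac{25}{4} + \left(1 - 0\right)\right)^{2} = \left(\frac{25}{4} + \left(1 + 0\right)\right)^{2} = \left(\frac{25}{4} + 1\right)^{2} = \left(\frac{29}{4}\right)^{2} = \frac{841}{16}$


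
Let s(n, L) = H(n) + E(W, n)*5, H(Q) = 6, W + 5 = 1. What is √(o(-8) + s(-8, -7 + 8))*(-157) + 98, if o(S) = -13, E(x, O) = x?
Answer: 98 - 471*I*√3 ≈ 98.0 - 815.8*I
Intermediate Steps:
W = -4 (W = -5 + 1 = -4)
s(n, L) = -14 (s(n, L) = 6 - 4*5 = 6 - 20 = -14)
√(o(-8) + s(-8, -7 + 8))*(-157) + 98 = √(-13 - 14)*(-157) + 98 = √(-27)*(-157) + 98 = (3*I*√3)*(-157) + 98 = -471*I*√3 + 98 = 98 - 471*I*√3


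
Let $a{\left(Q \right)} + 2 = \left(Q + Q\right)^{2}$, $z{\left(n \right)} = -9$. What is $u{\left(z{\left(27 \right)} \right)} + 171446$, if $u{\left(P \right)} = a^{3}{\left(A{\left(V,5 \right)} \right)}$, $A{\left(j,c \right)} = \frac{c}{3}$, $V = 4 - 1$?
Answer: $\frac{125535502}{729} \approx 1.722 \cdot 10^{5}$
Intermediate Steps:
$V = 3$
$A{\left(j,c \right)} = \frac{c}{3}$ ($A{\left(j,c \right)} = c \frac{1}{3} = \frac{c}{3}$)
$a{\left(Q \right)} = -2 + 4 Q^{2}$ ($a{\left(Q \right)} = -2 + \left(Q + Q\right)^{2} = -2 + \left(2 Q\right)^{2} = -2 + 4 Q^{2}$)
$u{\left(P \right)} = \frac{551368}{729}$ ($u{\left(P \right)} = \left(-2 + 4 \left(\frac{1}{3} \cdot 5\right)^{2}\right)^{3} = \left(-2 + 4 \left(\frac{5}{3}\right)^{2}\right)^{3} = \left(-2 + 4 \cdot \frac{25}{9}\right)^{3} = \left(-2 + \frac{100}{9}\right)^{3} = \left(\frac{82}{9}\right)^{3} = \frac{551368}{729}$)
$u{\left(z{\left(27 \right)} \right)} + 171446 = \frac{551368}{729} + 171446 = \frac{125535502}{729}$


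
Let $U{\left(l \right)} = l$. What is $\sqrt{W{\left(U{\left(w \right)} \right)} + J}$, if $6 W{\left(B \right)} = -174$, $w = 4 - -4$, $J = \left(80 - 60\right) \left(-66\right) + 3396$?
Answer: $\sqrt{2047} \approx 45.244$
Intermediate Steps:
$J = 2076$ ($J = 20 \left(-66\right) + 3396 = -1320 + 3396 = 2076$)
$w = 8$ ($w = 4 + 4 = 8$)
$W{\left(B \right)} = -29$ ($W{\left(B \right)} = \frac{1}{6} \left(-174\right) = -29$)
$\sqrt{W{\left(U{\left(w \right)} \right)} + J} = \sqrt{-29 + 2076} = \sqrt{2047}$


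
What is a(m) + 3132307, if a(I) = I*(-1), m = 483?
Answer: 3131824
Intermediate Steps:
a(I) = -I
a(m) + 3132307 = -1*483 + 3132307 = -483 + 3132307 = 3131824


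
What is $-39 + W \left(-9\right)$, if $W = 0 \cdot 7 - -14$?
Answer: $-165$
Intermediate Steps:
$W = 14$ ($W = 0 + 14 = 14$)
$-39 + W \left(-9\right) = -39 + 14 \left(-9\right) = -39 - 126 = -165$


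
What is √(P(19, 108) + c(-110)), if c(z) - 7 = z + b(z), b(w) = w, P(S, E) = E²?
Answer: √11451 ≈ 107.01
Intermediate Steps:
c(z) = 7 + 2*z (c(z) = 7 + (z + z) = 7 + 2*z)
√(P(19, 108) + c(-110)) = √(108² + (7 + 2*(-110))) = √(11664 + (7 - 220)) = √(11664 - 213) = √11451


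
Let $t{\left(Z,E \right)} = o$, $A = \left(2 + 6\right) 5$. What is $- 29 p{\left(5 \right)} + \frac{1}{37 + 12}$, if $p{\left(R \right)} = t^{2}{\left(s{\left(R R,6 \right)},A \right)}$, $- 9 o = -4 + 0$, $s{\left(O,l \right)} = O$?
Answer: $- \frac{22655}{3969} \approx -5.708$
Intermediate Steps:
$A = 40$ ($A = 8 \cdot 5 = 40$)
$o = \frac{4}{9}$ ($o = - \frac{-4 + 0}{9} = \left(- \frac{1}{9}\right) \left(-4\right) = \frac{4}{9} \approx 0.44444$)
$t{\left(Z,E \right)} = \frac{4}{9}$
$p{\left(R \right)} = \frac{16}{81}$ ($p{\left(R \right)} = \left(\frac{4}{9}\right)^{2} = \frac{16}{81}$)
$- 29 p{\left(5 \right)} + \frac{1}{37 + 12} = \left(-29\right) \frac{16}{81} + \frac{1}{37 + 12} = - \frac{464}{81} + \frac{1}{49} = - \frac{22655}{3969}$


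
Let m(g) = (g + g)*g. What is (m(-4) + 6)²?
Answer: 1444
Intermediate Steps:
m(g) = 2*g² (m(g) = (2*g)*g = 2*g²)
(m(-4) + 6)² = (2*(-4)² + 6)² = (2*16 + 6)² = (32 + 6)² = 38² = 1444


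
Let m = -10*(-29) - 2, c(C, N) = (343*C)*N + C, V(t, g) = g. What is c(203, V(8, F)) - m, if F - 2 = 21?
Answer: 1601382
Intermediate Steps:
F = 23 (F = 2 + 21 = 23)
c(C, N) = C + 343*C*N (c(C, N) = 343*C*N + C = C + 343*C*N)
m = 288 (m = 290 - 2 = 288)
c(203, V(8, F)) - m = 203*(1 + 343*23) - 1*288 = 203*(1 + 7889) - 288 = 203*7890 - 288 = 1601670 - 288 = 1601382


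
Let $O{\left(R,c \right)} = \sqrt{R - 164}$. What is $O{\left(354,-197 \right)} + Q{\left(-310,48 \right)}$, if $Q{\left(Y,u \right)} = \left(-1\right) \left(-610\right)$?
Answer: $610 + \sqrt{190} \approx 623.78$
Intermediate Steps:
$Q{\left(Y,u \right)} = 610$
$O{\left(R,c \right)} = \sqrt{-164 + R}$
$O{\left(354,-197 \right)} + Q{\left(-310,48 \right)} = \sqrt{-164 + 354} + 610 = \sqrt{190} + 610 = 610 + \sqrt{190}$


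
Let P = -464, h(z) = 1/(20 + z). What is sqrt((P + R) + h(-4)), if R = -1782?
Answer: I*sqrt(35935)/4 ≈ 47.391*I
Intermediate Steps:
sqrt((P + R) + h(-4)) = sqrt((-464 - 1782) + 1/(20 - 4)) = sqrt(-2246 + 1/16) = sqrt(-35935/16) = I*sqrt(35935)/4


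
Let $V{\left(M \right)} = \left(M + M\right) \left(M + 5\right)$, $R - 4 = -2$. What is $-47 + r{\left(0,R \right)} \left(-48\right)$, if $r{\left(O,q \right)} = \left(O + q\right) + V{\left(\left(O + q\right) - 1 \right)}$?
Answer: $-719$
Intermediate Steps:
$R = 2$ ($R = 4 - 2 = 2$)
$V{\left(M \right)} = 2 M \left(5 + M\right)$
$r{\left(O,q \right)} = O + q + 2 \left(-1 + O + q\right) \left(4 + O + q\right)$ ($r{\left(O,q \right)} = \left(O + q\right) + 2 \left(\left(O + q\right) - 1\right) \left(5 - \left(1 - O - q\right)\right) = \left(O + q\right) + 2 \left(-1 + O + q\right) \left(5 + \left(-1 + O + q\right)\right) = \left(O + q\right) + 2 \left(-1 + O + q\right) \left(4 + O + q\right) = O + q + 2 \left(-1 + O + q\right) \left(4 + O + q\right)$)
$-47 + r{\left(0,R \right)} \left(-48\right) = -47 + \left(0 + 2 + 2 \left(-1 + 0 + 2\right) \left(4 + 0 + 2\right)\right) \left(-48\right) = -47 + \left(0 + 2 + 2 \cdot 1 \cdot 6\right) \left(-48\right) = -47 + \left(0 + 2 + 12\right) \left(-48\right) = -47 + 14 \left(-48\right) = -47 - 672 = -719$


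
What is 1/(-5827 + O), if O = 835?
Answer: -1/4992 ≈ -0.00020032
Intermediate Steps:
1/(-5827 + O) = 1/(-5827 + 835) = 1/(-4992) = -1/4992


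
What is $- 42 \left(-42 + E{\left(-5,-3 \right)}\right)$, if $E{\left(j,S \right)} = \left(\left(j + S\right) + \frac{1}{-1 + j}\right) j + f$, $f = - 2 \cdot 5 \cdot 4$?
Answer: $1729$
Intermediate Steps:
$f = -40$ ($f = \left(-2\right) 20 = -40$)
$E{\left(j,S \right)} = -40 + j \left(S + j + \frac{1}{-1 + j}\right)$ ($E{\left(j,S \right)} = \left(\left(j + S\right) + \frac{1}{-1 + j}\right) j - 40 = \left(\left(S + j\right) + \frac{1}{-1 + j}\right) j - 40 = \left(S + j + \frac{1}{-1 + j}\right) j - 40 = j \left(S + j + \frac{1}{-1 + j}\right) - 40 = -40 + j \left(S + j + \frac{1}{-1 + j}\right)$)
$- 42 \left(-42 + E{\left(-5,-3 \right)}\right) = - 42 \left(-42 + \frac{40 + \left(-5\right)^{3} - \left(-5\right)^{2} - -195 - 3 \left(-5\right)^{2} - \left(-3\right) \left(-5\right)}{-1 - 5}\right) = - 42 \left(-42 + \frac{40 - 125 - 25 + 195 - 75 - 15}{-6}\right) = - 42 \left(-42 - \frac{40 - 125 - 25 + 195 - 75 - 15}{6}\right) = - 42 \left(-42 - - \frac{5}{6}\right) = - 42 \left(-42 + \frac{5}{6}\right) = \left(-42\right) \left(- \frac{247}{6}\right) = 1729$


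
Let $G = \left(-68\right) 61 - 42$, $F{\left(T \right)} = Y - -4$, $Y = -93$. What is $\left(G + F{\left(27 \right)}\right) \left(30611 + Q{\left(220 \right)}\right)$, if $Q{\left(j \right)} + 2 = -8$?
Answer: $-130941679$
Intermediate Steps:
$Q{\left(j \right)} = -10$ ($Q{\left(j \right)} = -2 - 8 = -10$)
$F{\left(T \right)} = -89$ ($F{\left(T \right)} = -93 - -4 = -93 + 4 = -89$)
$G = -4190$ ($G = -4148 - 42 = -4190$)
$\left(G + F{\left(27 \right)}\right) \left(30611 + Q{\left(220 \right)}\right) = \left(-4190 - 89\right) \left(30611 - 10\right) = \left(-4279\right) 30601 = -130941679$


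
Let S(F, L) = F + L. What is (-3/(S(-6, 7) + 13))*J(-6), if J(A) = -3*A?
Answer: -27/7 ≈ -3.8571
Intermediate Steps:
(-3/(S(-6, 7) + 13))*J(-6) = (-3/((-6 + 7) + 13))*(-3*(-6)) = -3/(1 + 13)*18 = -3/14*18 = -27/7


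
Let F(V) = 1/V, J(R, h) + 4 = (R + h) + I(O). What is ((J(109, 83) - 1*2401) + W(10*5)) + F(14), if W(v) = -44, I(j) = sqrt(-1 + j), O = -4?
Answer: -31597/14 + I*sqrt(5) ≈ -2256.9 + 2.2361*I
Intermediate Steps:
J(R, h) = -4 + R + h + I*sqrt(5) (J(R, h) = -4 + ((R + h) + sqrt(-1 - 4)) = -4 + ((R + h) + sqrt(-5)) = -4 + ((R + h) + I*sqrt(5)) = -4 + (R + h + I*sqrt(5)) = -4 + R + h + I*sqrt(5))
((J(109, 83) - 1*2401) + W(10*5)) + F(14) = (((-4 + 109 + 83 + I*sqrt(5)) - 1*2401) - 44) + 1/14 = (((188 + I*sqrt(5)) - 2401) - 44) + 1/14 = ((-2213 + I*sqrt(5)) - 44) + 1/14 = (-2257 + I*sqrt(5)) + 1/14 = -31597/14 + I*sqrt(5)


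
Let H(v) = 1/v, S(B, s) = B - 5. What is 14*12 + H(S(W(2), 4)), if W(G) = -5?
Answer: 1679/10 ≈ 167.90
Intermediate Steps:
S(B, s) = -5 + B
14*12 + H(S(W(2), 4)) = 14*12 + 1/(-5 - 5) = 168 + 1/(-10) = 168 - ⅒ = 1679/10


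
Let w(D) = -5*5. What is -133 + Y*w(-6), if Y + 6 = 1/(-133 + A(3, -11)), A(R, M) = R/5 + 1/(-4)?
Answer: 45601/2653 ≈ 17.188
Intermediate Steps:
A(R, M) = -1/4 + R/5 (A(R, M) = R*(1/5) + 1*(-1/4) = R/5 - 1/4 = -1/4 + R/5)
w(D) = -25
Y = -15938/2653 (Y = -6 + 1/(-133 + (-1/4 + (1/5)*3)) = -6 + 1/(-133 + (-1/4 + 3/5)) = -6 + 1/(-133 + 7/20) = -6 + 1/(-2653/20) = -6 - 20/2653 = -15938/2653 ≈ -6.0075)
-133 + Y*w(-6) = -133 - 15938/2653*(-25) = -133 + 398450/2653 = 45601/2653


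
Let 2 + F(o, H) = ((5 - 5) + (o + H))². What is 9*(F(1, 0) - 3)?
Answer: -36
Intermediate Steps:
F(o, H) = -2 + (H + o)² (F(o, H) = -2 + ((5 - 5) + (o + H))² = -2 + (0 + (H + o))² = -2 + (H + o)²)
9*(F(1, 0) - 3) = 9*((-2 + (0 + 1)²) - 3) = 9*((-2 + 1²) - 3) = 9*((-2 + 1) - 3) = 9*(-1 - 3) = 9*(-4) = -36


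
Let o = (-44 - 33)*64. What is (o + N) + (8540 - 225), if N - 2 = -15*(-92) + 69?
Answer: 4838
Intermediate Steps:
o = -4928 (o = -77*64 = -4928)
N = 1451 (N = 2 + (-15*(-92) + 69) = 2 + (1380 + 69) = 2 + 1449 = 1451)
(o + N) + (8540 - 225) = (-4928 + 1451) + (8540 - 225) = -3477 + 8315 = 4838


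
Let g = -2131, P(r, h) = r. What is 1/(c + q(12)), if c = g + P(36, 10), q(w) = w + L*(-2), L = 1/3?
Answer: -3/6251 ≈ -0.00047992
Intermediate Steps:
L = ⅓ ≈ 0.33333
q(w) = -⅔ + w (q(w) = w + (⅓)*(-2) = w - ⅔ = -⅔ + w)
c = -2095 (c = -2131 + 36 = -2095)
1/(c + q(12)) = 1/(-2095 + (-⅔ + 12)) = 1/(-2095 + 34/3) = 1/(-6251/3) = -3/6251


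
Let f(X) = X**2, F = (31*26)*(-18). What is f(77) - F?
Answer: 20437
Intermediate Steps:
F = -14508 (F = 806*(-18) = -14508)
f(77) - F = 77**2 - 1*(-14508) = 5929 + 14508 = 20437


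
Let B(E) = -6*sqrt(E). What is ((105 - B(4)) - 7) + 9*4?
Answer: 146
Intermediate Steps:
((105 - B(4)) - 7) + 9*4 = ((105 - (-6)*sqrt(4)) - 7) + 9*4 = ((105 - (-6)*2) - 7) + 36 = ((105 - 1*(-12)) - 7) + 36 = ((105 + 12) - 7) + 36 = (117 - 7) + 36 = 110 + 36 = 146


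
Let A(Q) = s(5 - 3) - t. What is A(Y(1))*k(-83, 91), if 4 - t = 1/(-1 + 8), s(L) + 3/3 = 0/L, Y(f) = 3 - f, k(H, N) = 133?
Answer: -646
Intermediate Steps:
s(L) = -1 (s(L) = -1 + 0/L = -1 + 0 = -1)
t = 27/7 (t = 4 - 1/(-1 + 8) = 4 - 1/7 = 4 - 1*⅐ = 4 - ⅐ = 27/7 ≈ 3.8571)
A(Q) = -34/7 (A(Q) = -1 - 1*27/7 = -1 - 27/7 = -34/7)
A(Y(1))*k(-83, 91) = -34/7*133 = -646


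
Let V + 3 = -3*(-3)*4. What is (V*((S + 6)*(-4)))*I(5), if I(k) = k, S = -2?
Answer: -2640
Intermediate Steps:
V = 33 (V = -3 - 3*(-3)*4 = -3 + 9*4 = -3 + 36 = 33)
(V*((S + 6)*(-4)))*I(5) = (33*((-2 + 6)*(-4)))*5 = (33*(4*(-4)))*5 = (33*(-16))*5 = -528*5 = -2640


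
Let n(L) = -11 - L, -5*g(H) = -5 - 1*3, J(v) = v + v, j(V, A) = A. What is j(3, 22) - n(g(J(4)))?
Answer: 173/5 ≈ 34.600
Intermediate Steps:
J(v) = 2*v
g(H) = 8/5 (g(H) = -(-5 - 1*3)/5 = -(-5 - 3)/5 = -1/5*(-8) = 8/5)
j(3, 22) - n(g(J(4))) = 22 - (-11 - 1*8/5) = 22 - (-11 - 8/5) = 22 - 1*(-63/5) = 22 + 63/5 = 173/5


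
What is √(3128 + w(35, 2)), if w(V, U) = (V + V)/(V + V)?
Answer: √3129 ≈ 55.937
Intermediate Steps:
w(V, U) = 1 (w(V, U) = (2*V)/((2*V)) = (2*V)*(1/(2*V)) = 1)
√(3128 + w(35, 2)) = √(3128 + 1) = √3129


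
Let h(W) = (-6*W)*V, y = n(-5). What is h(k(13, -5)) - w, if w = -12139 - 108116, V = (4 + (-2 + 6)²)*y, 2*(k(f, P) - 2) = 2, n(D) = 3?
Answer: 119175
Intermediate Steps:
k(f, P) = 3 (k(f, P) = 2 + (½)*2 = 2 + 1 = 3)
y = 3
V = 60 (V = (4 + (-2 + 6)²)*3 = (4 + 4²)*3 = (4 + 16)*3 = 20*3 = 60)
w = -120255
h(W) = -360*W (h(W) = -6*W*60 = -360*W)
h(k(13, -5)) - w = -360*3 - 1*(-120255) = -1080 + 120255 = 119175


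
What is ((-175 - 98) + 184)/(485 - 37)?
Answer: -89/448 ≈ -0.19866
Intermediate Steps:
((-175 - 98) + 184)/(485 - 37) = (-273 + 184)/448 = -89*1/448 = -89/448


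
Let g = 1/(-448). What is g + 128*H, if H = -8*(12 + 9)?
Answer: -9633793/448 ≈ -21504.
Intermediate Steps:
g = -1/448 ≈ -0.0022321
H = -168 (H = -8*21 = -168)
g + 128*H = -1/448 + 128*(-168) = -1/448 - 21504 = -9633793/448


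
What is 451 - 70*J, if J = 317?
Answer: -21739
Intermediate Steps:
451 - 70*J = 451 - 70*317 = 451 - 22190 = -21739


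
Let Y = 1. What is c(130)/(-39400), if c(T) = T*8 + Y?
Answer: -1041/39400 ≈ -0.026421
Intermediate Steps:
c(T) = 1 + 8*T (c(T) = T*8 + 1 = 8*T + 1 = 1 + 8*T)
c(130)/(-39400) = (1 + 8*130)/(-39400) = (1 + 1040)*(-1/39400) = 1041*(-1/39400) = -1041/39400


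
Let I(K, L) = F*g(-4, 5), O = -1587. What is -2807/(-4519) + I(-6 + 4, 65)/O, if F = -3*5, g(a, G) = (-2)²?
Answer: 1575283/2390551 ≈ 0.65896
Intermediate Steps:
g(a, G) = 4
F = -15
I(K, L) = -60 (I(K, L) = -15*4 = -60)
-2807/(-4519) + I(-6 + 4, 65)/O = -2807/(-4519) - 60/(-1587) = -2807*(-1/4519) - 60*(-1/1587) = 2807/4519 + 20/529 = 1575283/2390551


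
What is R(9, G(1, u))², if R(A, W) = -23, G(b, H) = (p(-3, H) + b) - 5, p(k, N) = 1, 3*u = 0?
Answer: 529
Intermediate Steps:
u = 0 (u = (⅓)*0 = 0)
G(b, H) = -4 + b (G(b, H) = (1 + b) - 5 = -4 + b)
R(9, G(1, u))² = (-23)² = 529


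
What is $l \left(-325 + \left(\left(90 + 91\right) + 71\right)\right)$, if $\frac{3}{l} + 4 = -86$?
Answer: $\frac{73}{30} \approx 2.4333$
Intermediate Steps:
$l = - \frac{1}{30}$ ($l = \frac{3}{-4 - 86} = \frac{3}{-90} = 3 \left(- \frac{1}{90}\right) = - \frac{1}{30} \approx -0.033333$)
$l \left(-325 + \left(\left(90 + 91\right) + 71\right)\right) = - \frac{-325 + \left(\left(90 + 91\right) + 71\right)}{30} = - \frac{-325 + \left(181 + 71\right)}{30} = - \frac{-325 + 252}{30} = \left(- \frac{1}{30}\right) \left(-73\right) = \frac{73}{30}$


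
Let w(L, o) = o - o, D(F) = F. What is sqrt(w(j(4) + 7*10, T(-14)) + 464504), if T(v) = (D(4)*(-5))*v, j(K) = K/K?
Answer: 2*sqrt(116126) ≈ 681.54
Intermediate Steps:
j(K) = 1
T(v) = -20*v (T(v) = (4*(-5))*v = -20*v)
w(L, o) = 0
sqrt(w(j(4) + 7*10, T(-14)) + 464504) = sqrt(0 + 464504) = sqrt(464504) = 2*sqrt(116126)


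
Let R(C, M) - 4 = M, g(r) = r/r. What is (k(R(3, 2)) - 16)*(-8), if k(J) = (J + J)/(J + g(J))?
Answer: 800/7 ≈ 114.29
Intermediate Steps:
g(r) = 1
R(C, M) = 4 + M
k(J) = 2*J/(1 + J) (k(J) = (J + J)/(J + 1) = (2*J)/(1 + J) = 2*J/(1 + J))
(k(R(3, 2)) - 16)*(-8) = (2*(4 + 2)/(1 + (4 + 2)) - 16)*(-8) = (2*6/(1 + 6) - 16)*(-8) = (2*6/7 - 16)*(-8) = (2*6*(⅐) - 16)*(-8) = (12/7 - 16)*(-8) = -100/7*(-8) = 800/7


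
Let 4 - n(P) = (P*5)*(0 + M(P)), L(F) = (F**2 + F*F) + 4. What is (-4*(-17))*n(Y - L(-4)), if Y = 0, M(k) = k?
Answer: -440368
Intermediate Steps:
L(F) = 4 + 2*F**2 (L(F) = (F**2 + F**2) + 4 = 2*F**2 + 4 = 4 + 2*F**2)
n(P) = 4 - 5*P**2 (n(P) = 4 - P*5*(0 + P) = 4 - 5*P*P = 4 - 5*P**2)
(-4*(-17))*n(Y - L(-4)) = (-4*(-17))*(4 - 5*(0 - (4 + 2*(-4)**2))**2) = 68*(4 - 5*(0 - (4 + 2*16))**2) = 68*(4 - 5*(0 - (4 + 32))**2) = 68*(4 - 5*(0 - 1*36)**2) = 68*(4 - 5*(0 - 36)**2) = 68*(4 - 5*(-36)**2) = 68*(4 - 5*1296) = 68*(4 - 6480) = 68*(-6476) = -440368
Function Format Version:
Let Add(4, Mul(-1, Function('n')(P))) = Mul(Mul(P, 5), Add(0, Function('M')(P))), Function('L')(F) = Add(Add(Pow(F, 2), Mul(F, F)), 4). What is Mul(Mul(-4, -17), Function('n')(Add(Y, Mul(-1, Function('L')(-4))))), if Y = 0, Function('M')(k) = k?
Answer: -440368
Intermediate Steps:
Function('L')(F) = Add(4, Mul(2, Pow(F, 2))) (Function('L')(F) = Add(Add(Pow(F, 2), Pow(F, 2)), 4) = Add(Mul(2, Pow(F, 2)), 4) = Add(4, Mul(2, Pow(F, 2))))
Function('n')(P) = Add(4, Mul(-5, Pow(P, 2))) (Function('n')(P) = Add(4, Mul(-1, Mul(Mul(P, 5), Add(0, P)))) = Add(4, Mul(-1, Mul(Mul(5, P), P))) = Add(4, Mul(-1, Mul(5, Pow(P, 2)))) = Add(4, Mul(-5, Pow(P, 2))))
Mul(Mul(-4, -17), Function('n')(Add(Y, Mul(-1, Function('L')(-4))))) = Mul(Mul(-4, -17), Add(4, Mul(-5, Pow(Add(0, Mul(-1, Add(4, Mul(2, Pow(-4, 2))))), 2)))) = Mul(68, Add(4, Mul(-5, Pow(Add(0, Mul(-1, Add(4, Mul(2, 16)))), 2)))) = Mul(68, Add(4, Mul(-5, Pow(Add(0, Mul(-1, Add(4, 32))), 2)))) = Mul(68, Add(4, Mul(-5, Pow(Add(0, Mul(-1, 36)), 2)))) = Mul(68, Add(4, Mul(-5, Pow(Add(0, -36), 2)))) = Mul(68, Add(4, Mul(-5, Pow(-36, 2)))) = Mul(68, Add(4, Mul(-5, 1296))) = Mul(68, Add(4, -6480)) = Mul(68, -6476) = -440368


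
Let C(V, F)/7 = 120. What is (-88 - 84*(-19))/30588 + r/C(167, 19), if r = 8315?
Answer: 1420033/142744 ≈ 9.9481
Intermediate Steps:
C(V, F) = 840 (C(V, F) = 7*120 = 840)
(-88 - 84*(-19))/30588 + r/C(167, 19) = (-88 - 84*(-19))/30588 + 8315/840 = (-88 + 1596)*(1/30588) + 8315*(1/840) = 1508*(1/30588) + 1663/168 = 377/7647 + 1663/168 = 1420033/142744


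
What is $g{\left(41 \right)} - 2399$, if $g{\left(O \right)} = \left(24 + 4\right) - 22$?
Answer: $-2393$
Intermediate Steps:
$g{\left(O \right)} = 6$ ($g{\left(O \right)} = 28 - 22 = 6$)
$g{\left(41 \right)} - 2399 = 6 - 2399 = -2393$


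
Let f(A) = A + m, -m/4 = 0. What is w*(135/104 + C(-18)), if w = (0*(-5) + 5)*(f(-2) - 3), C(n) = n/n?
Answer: -5975/104 ≈ -57.452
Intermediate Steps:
m = 0 (m = -4*0 = 0)
f(A) = A (f(A) = A + 0 = A)
C(n) = 1
w = -25 (w = (0*(-5) + 5)*(-2 - 3) = (0 + 5)*(-5) = 5*(-5) = -25)
w*(135/104 + C(-18)) = -25*(135/104 + 1) = -25*239/104 = -5975/104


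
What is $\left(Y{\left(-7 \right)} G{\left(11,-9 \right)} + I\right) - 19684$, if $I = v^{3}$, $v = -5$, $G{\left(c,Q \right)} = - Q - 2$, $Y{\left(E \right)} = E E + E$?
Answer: $-19515$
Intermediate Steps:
$Y{\left(E \right)} = E + E^{2}$ ($Y{\left(E \right)} = E^{2} + E = E + E^{2}$)
$G{\left(c,Q \right)} = -2 - Q$
$I = -125$ ($I = \left(-5\right)^{3} = -125$)
$\left(Y{\left(-7 \right)} G{\left(11,-9 \right)} + I\right) - 19684 = \left(- 7 \left(1 - 7\right) \left(-2 - -9\right) - 125\right) - 19684 = \left(\left(-7\right) \left(-6\right) \left(-2 + 9\right) - 125\right) - 19684 = \left(42 \cdot 7 - 125\right) - 19684 = \left(294 - 125\right) - 19684 = 169 - 19684 = -19515$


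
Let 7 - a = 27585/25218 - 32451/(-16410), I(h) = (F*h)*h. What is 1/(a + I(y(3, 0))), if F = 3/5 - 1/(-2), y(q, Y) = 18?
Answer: 3831735/1380683803 ≈ 0.0027752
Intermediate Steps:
F = 11/10 (F = 3*(⅕) - 1*(-½) = ⅗ + ½ = 11/10 ≈ 1.1000)
I(h) = 11*h²/10 (I(h) = (11*h/10)*h = 11*h²/10)
a = 15053449/3831735 (a = 7 - (27585/25218 - 32451/(-16410)) = 7 - (27585*(1/25218) - 32451*(-1/16410)) = 7 - (3065/2802 + 10817/5470) = 7 - 1*11768696/3831735 = 7 - 11768696/3831735 = 15053449/3831735 ≈ 3.9286)
1/(a + I(y(3, 0))) = 1/(15053449/3831735 + (11/10)*18²) = 1/(15053449/3831735 + (11/10)*324) = 1/(15053449/3831735 + 1782/5) = 1/(1380683803/3831735) = 3831735/1380683803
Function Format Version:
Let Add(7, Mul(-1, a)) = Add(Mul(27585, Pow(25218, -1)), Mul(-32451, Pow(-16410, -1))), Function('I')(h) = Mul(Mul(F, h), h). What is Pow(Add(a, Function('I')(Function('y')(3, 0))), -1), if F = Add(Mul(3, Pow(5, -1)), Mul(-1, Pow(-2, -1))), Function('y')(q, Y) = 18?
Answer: Rational(3831735, 1380683803) ≈ 0.0027752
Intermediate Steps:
F = Rational(11, 10) (F = Add(Mul(3, Rational(1, 5)), Mul(-1, Rational(-1, 2))) = Add(Rational(3, 5), Rational(1, 2)) = Rational(11, 10) ≈ 1.1000)
Function('I')(h) = Mul(Rational(11, 10), Pow(h, 2)) (Function('I')(h) = Mul(Mul(Rational(11, 10), h), h) = Mul(Rational(11, 10), Pow(h, 2)))
a = Rational(15053449, 3831735) (a = Add(7, Mul(-1, Add(Mul(27585, Pow(25218, -1)), Mul(-32451, Pow(-16410, -1))))) = Add(7, Mul(-1, Add(Mul(27585, Rational(1, 25218)), Mul(-32451, Rational(-1, 16410))))) = Add(7, Mul(-1, Add(Rational(3065, 2802), Rational(10817, 5470)))) = Add(7, Mul(-1, Rational(11768696, 3831735))) = Add(7, Rational(-11768696, 3831735)) = Rational(15053449, 3831735) ≈ 3.9286)
Pow(Add(a, Function('I')(Function('y')(3, 0))), -1) = Pow(Add(Rational(15053449, 3831735), Mul(Rational(11, 10), Pow(18, 2))), -1) = Pow(Add(Rational(15053449, 3831735), Mul(Rational(11, 10), 324)), -1) = Pow(Add(Rational(15053449, 3831735), Rational(1782, 5)), -1) = Pow(Rational(1380683803, 3831735), -1) = Rational(3831735, 1380683803)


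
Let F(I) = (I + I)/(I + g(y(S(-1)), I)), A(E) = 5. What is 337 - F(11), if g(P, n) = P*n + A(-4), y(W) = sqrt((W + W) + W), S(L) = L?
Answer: 208251/619 + 242*I*sqrt(3)/619 ≈ 336.43 + 0.67715*I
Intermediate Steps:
y(W) = sqrt(3)*sqrt(W) (y(W) = sqrt(2*W + W) = sqrt(3*W) = sqrt(3)*sqrt(W))
g(P, n) = 5 + P*n (g(P, n) = P*n + 5 = 5 + P*n)
F(I) = 2*I/(5 + I + I*I*sqrt(3)) (F(I) = (I + I)/(I + (5 + (sqrt(3)*sqrt(-1))*I)) = (2*I)/(I + (5 + (sqrt(3)*I)*I)) = (2*I)/(I + (5 + (I*sqrt(3))*I)) = (2*I)/(I + (5 + I*I*sqrt(3))) = (2*I)/(5 + I + I*I*sqrt(3)) = 2*I/(5 + I + I*I*sqrt(3)))
337 - F(11) = 337 - 2*11/(5 + 11 + I*11*sqrt(3)) = 337 - 2*11/(5 + 11 + 11*I*sqrt(3)) = 337 - 2*11/(16 + 11*I*sqrt(3)) = 337 - 22/(16 + 11*I*sqrt(3))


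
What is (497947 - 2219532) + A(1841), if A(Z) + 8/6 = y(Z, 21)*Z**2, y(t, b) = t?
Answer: 18713834204/3 ≈ 6.2379e+9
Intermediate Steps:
A(Z) = -4/3 + Z**3 (A(Z) = -4/3 + Z*Z**2 = -4/3 + Z**3)
(497947 - 2219532) + A(1841) = (497947 - 2219532) + (-4/3 + 1841**3) = -1721585 + (-4/3 + 6239666321) = -1721585 + 18718998959/3 = 18713834204/3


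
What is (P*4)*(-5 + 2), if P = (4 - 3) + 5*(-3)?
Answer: 168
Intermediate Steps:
P = -14 (P = 1 - 15 = -14)
(P*4)*(-5 + 2) = (-14*4)*(-5 + 2) = -56*(-3) = 168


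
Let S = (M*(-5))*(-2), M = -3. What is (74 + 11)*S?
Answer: -2550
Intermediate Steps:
S = -30 (S = -3*(-5)*(-2) = 15*(-2) = -30)
(74 + 11)*S = (74 + 11)*(-30) = 85*(-30) = -2550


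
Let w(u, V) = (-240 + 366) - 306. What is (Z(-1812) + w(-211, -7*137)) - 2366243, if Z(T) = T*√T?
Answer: -2366423 - 3624*I*√453 ≈ -2.3664e+6 - 77133.0*I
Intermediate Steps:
w(u, V) = -180 (w(u, V) = 126 - 306 = -180)
Z(T) = T^(3/2)
(Z(-1812) + w(-211, -7*137)) - 2366243 = ((-1812)^(3/2) - 180) - 2366243 = (-3624*I*√453 - 180) - 2366243 = (-180 - 3624*I*√453) - 2366243 = -2366423 - 3624*I*√453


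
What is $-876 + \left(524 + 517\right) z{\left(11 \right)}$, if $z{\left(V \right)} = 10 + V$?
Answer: $20985$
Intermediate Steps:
$-876 + \left(524 + 517\right) z{\left(11 \right)} = -876 + \left(524 + 517\right) \left(10 + 11\right) = -876 + 1041 \cdot 21 = -876 + 21861 = 20985$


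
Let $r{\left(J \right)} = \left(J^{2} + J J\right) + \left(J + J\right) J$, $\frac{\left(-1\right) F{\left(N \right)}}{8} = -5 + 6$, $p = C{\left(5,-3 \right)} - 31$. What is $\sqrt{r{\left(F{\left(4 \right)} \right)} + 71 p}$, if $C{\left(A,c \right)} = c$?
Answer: $i \sqrt{2158} \approx 46.454 i$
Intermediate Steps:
$p = -34$ ($p = -3 - 31 = -34$)
$F{\left(N \right)} = -8$ ($F{\left(N \right)} = - 8 \left(-5 + 6\right) = \left(-8\right) 1 = -8$)
$r{\left(J \right)} = 4 J^{2}$ ($r{\left(J \right)} = \left(J^{2} + J^{2}\right) + 2 J J = 2 J^{2} + 2 J^{2} = 4 J^{2}$)
$\sqrt{r{\left(F{\left(4 \right)} \right)} + 71 p} = \sqrt{4 \left(-8\right)^{2} + 71 \left(-34\right)} = \sqrt{4 \cdot 64 - 2414} = \sqrt{256 - 2414} = \sqrt{-2158} = i \sqrt{2158}$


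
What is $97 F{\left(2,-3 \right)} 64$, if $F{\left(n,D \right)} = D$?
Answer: $-18624$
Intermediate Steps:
$97 F{\left(2,-3 \right)} 64 = 97 \left(-3\right) 64 = \left(-291\right) 64 = -18624$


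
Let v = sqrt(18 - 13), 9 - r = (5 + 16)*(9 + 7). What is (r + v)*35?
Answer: -11445 + 35*sqrt(5) ≈ -11367.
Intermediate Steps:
r = -327 (r = 9 - (5 + 16)*(9 + 7) = 9 - 21*16 = 9 - 1*336 = 9 - 336 = -327)
v = sqrt(5) ≈ 2.2361
(r + v)*35 = (-327 + sqrt(5))*35 = -11445 + 35*sqrt(5)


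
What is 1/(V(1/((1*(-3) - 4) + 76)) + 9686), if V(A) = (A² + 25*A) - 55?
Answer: 4761/45854917 ≈ 0.00010383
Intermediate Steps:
V(A) = -55 + A² + 25*A
1/(V(1/((1*(-3) - 4) + 76)) + 9686) = 1/((-55 + (1/((1*(-3) - 4) + 76))² + 25/((1*(-3) - 4) + 76)) + 9686) = 1/((-55 + (1/((-3 - 4) + 76))² + 25/((-3 - 4) + 76)) + 9686) = 1/((-55 + (1/(-7 + 76))² + 25/(-7 + 76)) + 9686) = 1/((-55 + (1/69)² + 25/69) + 9686) = 1/((-55 + (1/69)² + 25*(1/69)) + 9686) = 1/((-55 + 1/4761 + 25/69) + 9686) = 1/(-260129/4761 + 9686) = 1/(45854917/4761) = 4761/45854917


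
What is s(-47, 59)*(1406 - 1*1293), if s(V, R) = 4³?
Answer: 7232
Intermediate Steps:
s(V, R) = 64
s(-47, 59)*(1406 - 1*1293) = 64*(1406 - 1*1293) = 64*(1406 - 1293) = 64*113 = 7232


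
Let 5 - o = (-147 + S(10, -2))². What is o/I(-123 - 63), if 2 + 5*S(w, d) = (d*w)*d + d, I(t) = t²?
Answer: -122119/216225 ≈ -0.56478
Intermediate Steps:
S(w, d) = -⅖ + d/5 + w*d²/5 (S(w, d) = -⅖ + ((d*w)*d + d)/5 = -⅖ + (w*d² + d)/5 = -⅖ + (d + w*d²)/5 = -⅖ + (d/5 + w*d²/5) = -⅖ + d/5 + w*d²/5)
o = -488476/25 (o = 5 - (-147 + (-⅖ + (⅕)*(-2) + (⅕)*10*(-2)²))² = 5 - (-147 + (-⅖ - ⅖ + (⅕)*10*4))² = 5 - (-147 + (-⅖ - ⅖ + 8))² = 5 - (-147 + 36/5)² = 5 - (-699/5)² = 5 - 1*488601/25 = 5 - 488601/25 = -488476/25 ≈ -19539.)
o/I(-123 - 63) = -488476/(25*(-123 - 63)²) = -488476/(25*((-186)²)) = -488476/25/34596 = -488476/25*1/34596 = -122119/216225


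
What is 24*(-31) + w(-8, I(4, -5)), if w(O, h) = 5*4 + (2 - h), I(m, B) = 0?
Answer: -722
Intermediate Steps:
w(O, h) = 22 - h (w(O, h) = 20 + (2 - h) = 22 - h)
24*(-31) + w(-8, I(4, -5)) = 24*(-31) + (22 - 1*0) = -744 + (22 + 0) = -744 + 22 = -722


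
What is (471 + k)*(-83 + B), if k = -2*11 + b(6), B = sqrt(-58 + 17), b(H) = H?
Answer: -37765 + 455*I*sqrt(41) ≈ -37765.0 + 2913.4*I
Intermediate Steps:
B = I*sqrt(41) (B = sqrt(-41) = I*sqrt(41) ≈ 6.4031*I)
k = -16 (k = -2*11 + 6 = -22 + 6 = -16)
(471 + k)*(-83 + B) = (471 - 16)*(-83 + I*sqrt(41)) = 455*(-83 + I*sqrt(41)) = -37765 + 455*I*sqrt(41)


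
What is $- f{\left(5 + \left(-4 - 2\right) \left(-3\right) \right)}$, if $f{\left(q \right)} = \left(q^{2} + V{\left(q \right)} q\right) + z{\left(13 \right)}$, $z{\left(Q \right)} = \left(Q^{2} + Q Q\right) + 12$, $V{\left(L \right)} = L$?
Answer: $-1408$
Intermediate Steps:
$z{\left(Q \right)} = 12 + 2 Q^{2}$ ($z{\left(Q \right)} = \left(Q^{2} + Q^{2}\right) + 12 = 2 Q^{2} + 12 = 12 + 2 Q^{2}$)
$f{\left(q \right)} = 350 + 2 q^{2}$ ($f{\left(q \right)} = \left(q^{2} + q q\right) + \left(12 + 2 \cdot 13^{2}\right) = \left(q^{2} + q^{2}\right) + \left(12 + 2 \cdot 169\right) = 2 q^{2} + \left(12 + 338\right) = 2 q^{2} + 350 = 350 + 2 q^{2}$)
$- f{\left(5 + \left(-4 - 2\right) \left(-3\right) \right)} = - (350 + 2 \left(5 + \left(-4 - 2\right) \left(-3\right)\right)^{2}) = - (350 + 2 \left(5 - -18\right)^{2}) = - (350 + 2 \left(5 + 18\right)^{2}) = - (350 + 2 \cdot 23^{2}) = - (350 + 2 \cdot 529) = - (350 + 1058) = \left(-1\right) 1408 = -1408$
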